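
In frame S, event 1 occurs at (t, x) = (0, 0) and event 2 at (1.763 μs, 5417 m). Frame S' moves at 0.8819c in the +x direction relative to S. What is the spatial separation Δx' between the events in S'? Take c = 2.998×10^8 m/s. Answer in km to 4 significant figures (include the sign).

Δx' ≈ 10.50 km

γ = 1/√(1 − 0.8819²) = 2.12118
Δx' = γ(Δx − vΔt) = 2.12118 × (5417 m − 0.8819×(2.998×10^8 m/s)×1.763×10^-6 s)
= 2.12118 × (4950.87 m) = 10.50 km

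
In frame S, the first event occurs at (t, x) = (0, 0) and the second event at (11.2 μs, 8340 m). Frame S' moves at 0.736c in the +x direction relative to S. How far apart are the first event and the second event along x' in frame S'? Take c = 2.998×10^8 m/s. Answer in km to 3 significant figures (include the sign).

γ = 1/√(1 − 0.736²) = 1.4771
Δx' = γ(Δx − vΔt) = 1.4771 × (8340 m − 0.736×(2.998×10^8 m/s)×11.2×10^-6 s)
= 1.4771 × (5868.7 m) = 8.67 km

Δx' ≈ 8.67 km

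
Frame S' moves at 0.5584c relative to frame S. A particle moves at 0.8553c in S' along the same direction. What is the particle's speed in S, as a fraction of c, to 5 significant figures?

Relativistic velocity addition: u = (u' + v)/(1 + u'v/c²)
= (0.8553 + 0.5584)/(1 + 0.8553×0.5584) = 1.4137/1.477600 = 0.95675

u ≈ 0.95675c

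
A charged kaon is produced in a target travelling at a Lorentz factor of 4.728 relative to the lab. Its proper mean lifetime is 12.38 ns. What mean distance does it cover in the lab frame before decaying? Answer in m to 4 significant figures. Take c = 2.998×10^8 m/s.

β = √(1 − 1/γ²) = √(1 − 1/4.728²) = 0.977377
Dilated lifetime: Δt = γτ₀ = 4.728 × 12.38 ns = 58.5326 ns
d = vΔt = 0.977377c × 58.5326 ns = 2.93018×10^8 m/s × 5.85326×10^-8 s = 17.15 m

d ≈ 17.15 m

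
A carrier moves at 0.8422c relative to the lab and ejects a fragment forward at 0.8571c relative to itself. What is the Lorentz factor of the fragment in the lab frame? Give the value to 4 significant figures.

γ ≈ 6.199

u_lab = (0.8571 + 0.8422)/(1 + 0.8571×0.8422) = 1.6993/1.721850 = 0.9869038
γ = 1/√(1 − 0.9869038²) = 6.199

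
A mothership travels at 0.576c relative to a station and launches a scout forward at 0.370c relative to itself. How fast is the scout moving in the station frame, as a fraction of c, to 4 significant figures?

u ≈ 0.7798c

Compose boost 2: (0.370 + 0.576)/(1 + 0.370×0.576) = 0.9460/1.21312 = 0.7798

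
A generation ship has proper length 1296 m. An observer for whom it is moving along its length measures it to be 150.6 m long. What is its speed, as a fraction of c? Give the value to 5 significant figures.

γ = L₀/L = 1296/150.6 = 8.605578
β = √(1 − 1/γ²) = 0.99323

β ≈ 0.99323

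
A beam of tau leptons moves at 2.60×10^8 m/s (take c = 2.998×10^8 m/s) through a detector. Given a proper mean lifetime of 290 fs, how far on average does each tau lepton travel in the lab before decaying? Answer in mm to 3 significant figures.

β = v/c = 2.60×10^8 / 2.998×10^8 = 0.86724
γ = 1/√(1 − 0.86724²) = 2.0085
Dilated lifetime: Δt = γτ₀ = 2.0085 × 290 fs = 582.47 fs
d = vΔt = 0.86724c × 582.47 fs = 2.6000×10^8 m/s × 5.8247×10^-13 s = 0.151 mm

d ≈ 0.151 mm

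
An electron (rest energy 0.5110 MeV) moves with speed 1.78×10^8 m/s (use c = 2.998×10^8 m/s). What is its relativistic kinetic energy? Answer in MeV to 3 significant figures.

K ≈ 0.124 MeV

β = v/c = 1.78×10^8 / 2.998×10^8 = 0.59373
γ = 1/√(1 − 0.59373²) = 1.2428
K = (γ − 1)m₀c² = (1.2428 − 1) × 0.5110 MeV = 0.24275 × 0.5110 MeV = 0.124 MeV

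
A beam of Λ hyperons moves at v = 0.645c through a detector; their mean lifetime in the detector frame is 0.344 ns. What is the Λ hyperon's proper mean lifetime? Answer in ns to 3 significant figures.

τ₀ ≈ 0.263 ns

γ = 1/√(1 − 0.645²) = 1.3086
Proper time: τ₀ = Δt/γ = 0.344/1.3086 = 0.263 ns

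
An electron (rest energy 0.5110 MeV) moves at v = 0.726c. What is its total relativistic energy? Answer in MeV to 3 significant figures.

γ = 1/√(1 − 0.726²) = 1.4541
E = γm₀c² = 1.4541 × 0.5110 MeV = 0.743 MeV

E ≈ 0.743 MeV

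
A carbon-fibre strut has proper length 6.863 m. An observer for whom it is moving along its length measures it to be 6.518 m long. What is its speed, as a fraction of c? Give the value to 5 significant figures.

γ = L₀/L = 6.863/6.518 = 1.052930
β = √(1 − 1/γ²) = 0.31307

β ≈ 0.31307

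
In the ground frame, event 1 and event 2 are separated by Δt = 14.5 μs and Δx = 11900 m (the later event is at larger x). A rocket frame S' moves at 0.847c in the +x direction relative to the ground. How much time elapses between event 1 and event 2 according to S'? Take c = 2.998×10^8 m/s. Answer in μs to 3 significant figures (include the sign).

γ = 1/√(1 − 0.847²) = 1.8811
Δt' = γ(Δt − vΔx/c²) = 1.8811 × (14.5 μs − 0.847×11900 m / (2.998×10^8 m/s))
= 1.8811 × (-19.120 μs) = -36.0 μs

Δt' ≈ -36.0 μs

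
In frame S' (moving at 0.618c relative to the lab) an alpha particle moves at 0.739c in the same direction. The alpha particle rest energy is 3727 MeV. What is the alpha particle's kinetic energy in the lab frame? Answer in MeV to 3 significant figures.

u_lab = (0.739 + 0.618)/(1 + 0.739×0.618) = 0.931556
γ = 1/√(1 − 0.931556²) = 2.7503
K = (γ − 1)m₀c² = (2.7503 − 1) × 3727 = 1.7503 × 3727 = 6520 MeV

K ≈ 6520 MeV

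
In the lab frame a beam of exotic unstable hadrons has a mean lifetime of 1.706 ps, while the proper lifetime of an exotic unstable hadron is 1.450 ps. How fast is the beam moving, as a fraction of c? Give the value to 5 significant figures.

γ = Δt/τ₀ = 1.706/1.450 = 1.176552
β = √(1 − 1/γ²) = √(1 − 1/1.176552²) = 0.52688

β ≈ 0.52688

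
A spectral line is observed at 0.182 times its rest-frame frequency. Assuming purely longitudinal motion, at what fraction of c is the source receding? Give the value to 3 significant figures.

β ≈ 0.936

f_obs/f_src = √((1−β)/(1+β)) = 0.182  ⇒  (1−β)/(1+β) = 0.033124
β = |1 − D²|/(1 + D²) = |1 − 0.033124|/(1 + 0.033124) = 0.936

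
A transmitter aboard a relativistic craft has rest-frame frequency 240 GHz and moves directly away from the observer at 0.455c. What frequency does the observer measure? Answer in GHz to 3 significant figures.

Relativistic Doppler: f_obs = f_src √((1−β)/(1+β))
= 240 × √(0.54500/1.4550) = 240 × 0.61202 = 147 GHz

f_obs ≈ 147 GHz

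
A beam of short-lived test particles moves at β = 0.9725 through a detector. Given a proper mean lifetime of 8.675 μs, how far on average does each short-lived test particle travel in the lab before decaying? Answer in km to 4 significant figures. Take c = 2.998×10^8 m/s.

d ≈ 10.86 km

γ = 1/√(1 − 0.9725²) = 4.29364
Dilated lifetime: Δt = γτ₀ = 4.29364 × 8.675 μs = 37.2473 μs
d = vΔt = 0.9725c × 37.2473 μs = 2.91556×10^8 m/s × 3.72473×10^-5 s = 10.86 km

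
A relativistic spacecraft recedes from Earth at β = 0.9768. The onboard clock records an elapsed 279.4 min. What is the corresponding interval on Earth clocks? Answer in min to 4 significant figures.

γ = 1/√(1 − 0.9768²) = 4.66955
Time dilation: Δt = γτ₀ = 4.66955 × 279.4 min = 1305 min

Δt ≈ 1305 min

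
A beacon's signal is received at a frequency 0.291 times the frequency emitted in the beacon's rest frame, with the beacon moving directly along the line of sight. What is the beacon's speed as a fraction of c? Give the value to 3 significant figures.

f_obs/f_src = √((1−β)/(1+β)) = 0.291  ⇒  (1−β)/(1+β) = 0.084681
β = |1 − D²|/(1 + D²) = |1 − 0.084681|/(1 + 0.084681) = 0.844

β ≈ 0.844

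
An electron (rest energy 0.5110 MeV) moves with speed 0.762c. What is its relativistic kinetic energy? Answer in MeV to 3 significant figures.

K ≈ 0.278 MeV

γ = 1/√(1 − 0.762²) = 1.5442
K = (γ − 1)m₀c² = (1.5442 − 1) × 0.5110 MeV = 0.54422 × 0.5110 MeV = 0.278 MeV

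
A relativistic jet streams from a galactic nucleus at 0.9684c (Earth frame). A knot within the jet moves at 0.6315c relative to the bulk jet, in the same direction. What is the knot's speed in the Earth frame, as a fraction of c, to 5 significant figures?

u ≈ 0.99277c

Relativistic velocity addition: u = (u' + v)/(1 + u'v/c²)
= (0.6315 + 0.9684)/(1 + 0.6315×0.9684) = 1.5999/1.611545 = 0.99277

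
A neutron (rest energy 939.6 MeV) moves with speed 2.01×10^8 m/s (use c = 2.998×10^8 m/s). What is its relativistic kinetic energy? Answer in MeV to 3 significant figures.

β = v/c = 2.01×10^8 / 2.998×10^8 = 0.67045
γ = 1/√(1 − 0.67045²) = 1.3478
K = (γ − 1)m₀c² = (1.3478 − 1) × 939.6 MeV = 0.34779 × 939.6 MeV = 327 MeV

K ≈ 327 MeV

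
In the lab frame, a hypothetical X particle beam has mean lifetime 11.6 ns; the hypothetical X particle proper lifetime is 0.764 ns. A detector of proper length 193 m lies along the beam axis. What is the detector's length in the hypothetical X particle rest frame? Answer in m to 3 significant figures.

Time dilation ⇒ γ = Δt/τ₀ = 11.6/0.764 = 15.183
Length contraction: L = L₀/γ = 193/15.183 = 12.7 m

L ≈ 12.7 m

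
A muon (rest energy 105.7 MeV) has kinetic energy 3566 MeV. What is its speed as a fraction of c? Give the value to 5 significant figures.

β ≈ 0.99959

γ = 1 + K/(m₀c²) = 1 + 3566/105.7 = 34.73699
β = √(1 − 1/γ²) = 0.99959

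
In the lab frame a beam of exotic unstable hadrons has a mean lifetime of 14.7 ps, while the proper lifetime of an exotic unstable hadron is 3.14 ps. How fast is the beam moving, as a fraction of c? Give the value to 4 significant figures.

γ = Δt/τ₀ = 14.7/3.14 = 4.68153
β = √(1 − 1/γ²) = √(1 − 1/4.68153²) = 0.9769

β ≈ 0.9769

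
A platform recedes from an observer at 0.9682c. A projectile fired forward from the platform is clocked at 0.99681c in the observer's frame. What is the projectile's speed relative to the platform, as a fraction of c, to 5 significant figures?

Inverse velocity addition: u' = (u − v)/(1 − uv/c²)
= (0.99681 − 0.9682)/(1 − 0.99681×0.9682) = 0.028610/0.03488856 = 0.82004

u' ≈ 0.82004c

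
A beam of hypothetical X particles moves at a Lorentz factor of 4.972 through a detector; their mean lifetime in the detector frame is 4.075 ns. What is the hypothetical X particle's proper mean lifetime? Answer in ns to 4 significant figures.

τ₀ ≈ 0.8196 ns

γ = 4.972 (given)
Proper time: τ₀ = Δt/γ = 4.075/4.972 = 0.8196 ns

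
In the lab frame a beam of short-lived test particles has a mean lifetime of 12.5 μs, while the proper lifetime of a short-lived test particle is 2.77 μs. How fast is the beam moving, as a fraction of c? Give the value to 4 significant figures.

γ = Δt/τ₀ = 12.5/2.77 = 4.51264
β = √(1 − 1/γ²) = √(1 − 1/4.51264²) = 0.9751

β ≈ 0.9751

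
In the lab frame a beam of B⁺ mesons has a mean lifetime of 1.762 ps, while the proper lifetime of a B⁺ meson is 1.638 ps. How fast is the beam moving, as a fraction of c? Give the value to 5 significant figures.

β ≈ 0.36851

γ = Δt/τ₀ = 1.762/1.638 = 1.075702
β = √(1 − 1/γ²) = √(1 − 1/1.075702²) = 0.36851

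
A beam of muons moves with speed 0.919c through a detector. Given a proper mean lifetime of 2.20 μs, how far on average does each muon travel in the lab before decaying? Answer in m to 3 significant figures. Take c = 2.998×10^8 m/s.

γ = 1/√(1 − 0.919²) = 2.5364
Dilated lifetime: Δt = γτ₀ = 2.5364 × 2.20 μs = 5.5801 μs
d = vΔt = 0.919c × 5.5801 μs = 2.7552×10^8 m/s × 5.5801×10^-6 s = 1540 m

d ≈ 1540 m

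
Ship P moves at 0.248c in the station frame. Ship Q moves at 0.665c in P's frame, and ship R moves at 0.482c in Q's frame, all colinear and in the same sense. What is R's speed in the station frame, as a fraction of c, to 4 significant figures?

Compose boost 2: (0.665 + 0.248)/(1 + 0.665×0.248) = 0.9130/1.16492 = 0.783745
Compose boost 3: (0.482 + 0.783745)/(1 + 0.482×0.783745) = 1.26574/1.37776 = 0.9187

u ≈ 0.9187c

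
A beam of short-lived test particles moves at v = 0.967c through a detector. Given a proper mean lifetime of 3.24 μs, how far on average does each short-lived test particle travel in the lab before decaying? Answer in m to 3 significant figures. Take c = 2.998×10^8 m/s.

d ≈ 3690 m

γ = 1/√(1 − 0.967²) = 3.9250
Dilated lifetime: Δt = γτ₀ = 3.9250 × 3.24 μs = 12.717 μs
d = vΔt = 0.967c × 12.717 μs = 2.8991×10^8 m/s × 1.2717×10^-5 s = 3690 m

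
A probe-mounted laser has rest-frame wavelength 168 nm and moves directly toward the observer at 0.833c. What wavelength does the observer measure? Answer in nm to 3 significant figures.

Relativistic Doppler: λ_obs = λ_src √((1−β)/(1+β))
= 168 × √(0.16700/1.8330) = 168 × 0.30184 = 50.7 nm

λ_obs ≈ 50.7 nm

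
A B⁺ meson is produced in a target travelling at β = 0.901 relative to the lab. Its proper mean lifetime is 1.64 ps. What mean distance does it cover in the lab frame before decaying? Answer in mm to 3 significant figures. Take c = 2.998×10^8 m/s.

d ≈ 1.02 mm

γ = 1/√(1 − 0.901²) = 2.3051
Dilated lifetime: Δt = γτ₀ = 2.3051 × 1.64 ps = 3.7804 ps
d = vΔt = 0.901c × 3.7804 ps = 2.7012×10^8 m/s × 3.7804×10^-12 s = 1.02 mm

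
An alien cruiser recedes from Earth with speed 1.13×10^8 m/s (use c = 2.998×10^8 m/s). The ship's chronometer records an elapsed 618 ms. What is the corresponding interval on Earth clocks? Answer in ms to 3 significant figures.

Δt ≈ 667 ms

β = v/c = 1.13×10^8 / 2.998×10^8 = 0.37692
γ = 1/√(1 − 0.37692²) = 1.0796
Time dilation: Δt = γτ₀ = 1.0796 × 618 ms = 667 ms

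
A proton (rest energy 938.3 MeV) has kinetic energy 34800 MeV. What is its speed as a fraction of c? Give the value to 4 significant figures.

γ = 1 + K/(m₀c²) = 1 + 34800/938.3 = 38.0884
β = √(1 − 1/γ²) = 0.9997

β ≈ 0.9997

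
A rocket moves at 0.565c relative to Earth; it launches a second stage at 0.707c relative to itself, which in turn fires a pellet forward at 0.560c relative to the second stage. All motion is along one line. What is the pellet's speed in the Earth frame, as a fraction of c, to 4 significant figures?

u ≈ 0.9734c

Compose boost 2: (0.707 + 0.565)/(1 + 0.707×0.565) = 1.272/1.39945 = 0.908925
Compose boost 3: (0.560 + 0.908925)/(1 + 0.560×0.908925) = 1.46893/1.50900 = 0.9734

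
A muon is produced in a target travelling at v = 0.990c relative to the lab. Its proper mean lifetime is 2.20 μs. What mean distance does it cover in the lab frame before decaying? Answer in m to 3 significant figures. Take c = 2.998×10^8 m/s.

d ≈ 4630 m

γ = 1/√(1 − 0.990²) = 7.0888
Dilated lifetime: Δt = γτ₀ = 7.0888 × 2.20 μs = 15.595 μs
d = vΔt = 0.990c × 15.595 μs = 2.9680×10^8 m/s × 1.5595×10^-5 s = 4630 m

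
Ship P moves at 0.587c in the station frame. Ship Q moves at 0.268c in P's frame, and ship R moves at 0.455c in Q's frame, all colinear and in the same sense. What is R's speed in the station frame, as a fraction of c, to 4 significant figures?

u ≈ 0.8935c

Compose boost 2: (0.268 + 0.587)/(1 + 0.268×0.587) = 0.8550/1.15732 = 0.738778
Compose boost 3: (0.455 + 0.738778)/(1 + 0.455×0.738778) = 1.19378/1.33614 = 0.8935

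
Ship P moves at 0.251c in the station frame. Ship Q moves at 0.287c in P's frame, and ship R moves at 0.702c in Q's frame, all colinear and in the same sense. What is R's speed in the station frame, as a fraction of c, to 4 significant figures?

Compose boost 2: (0.287 + 0.251)/(1 + 0.287×0.251) = 0.5380/1.07204 = 0.501848
Compose boost 3: (0.702 + 0.501848)/(1 + 0.702×0.501848) = 1.20385/1.35230 = 0.8902

u ≈ 0.8902c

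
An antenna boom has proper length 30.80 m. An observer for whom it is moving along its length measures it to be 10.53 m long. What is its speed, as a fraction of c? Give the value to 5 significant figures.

γ = L₀/L = 30.80/10.53 = 2.924976
β = √(1 − 1/γ²) = 0.93974

β ≈ 0.93974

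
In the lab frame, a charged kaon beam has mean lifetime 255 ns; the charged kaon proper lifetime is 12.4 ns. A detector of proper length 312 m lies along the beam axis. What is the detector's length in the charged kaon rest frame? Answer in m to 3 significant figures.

Time dilation ⇒ γ = Δt/τ₀ = 255/12.4 = 20.565
Length contraction: L = L₀/γ = 312/20.565 = 15.2 m

L ≈ 15.2 m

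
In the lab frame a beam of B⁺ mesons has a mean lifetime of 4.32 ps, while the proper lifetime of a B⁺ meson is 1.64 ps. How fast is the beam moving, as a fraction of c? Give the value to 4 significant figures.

γ = Δt/τ₀ = 4.32/1.64 = 2.63415
β = √(1 − 1/γ²) = √(1 − 1/2.63415²) = 0.9251

β ≈ 0.9251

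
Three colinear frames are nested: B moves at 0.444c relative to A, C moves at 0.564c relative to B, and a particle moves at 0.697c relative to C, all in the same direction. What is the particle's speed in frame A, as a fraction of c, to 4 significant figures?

u ≈ 0.9624c

Compose boost 2: (0.564 + 0.444)/(1 + 0.564×0.444) = 1.008/1.25042 = 0.806132
Compose boost 3: (0.697 + 0.806132)/(1 + 0.697×0.806132) = 1.50313/1.56187 = 0.9624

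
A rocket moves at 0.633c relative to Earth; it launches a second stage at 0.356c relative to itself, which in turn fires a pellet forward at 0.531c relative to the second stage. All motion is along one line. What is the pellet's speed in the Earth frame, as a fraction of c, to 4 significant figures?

u ≈ 0.9367c

Compose boost 2: (0.356 + 0.633)/(1 + 0.356×0.633) = 0.9890/1.22535 = 0.807118
Compose boost 3: (0.531 + 0.807118)/(1 + 0.531×0.807118) = 1.33812/1.42858 = 0.9367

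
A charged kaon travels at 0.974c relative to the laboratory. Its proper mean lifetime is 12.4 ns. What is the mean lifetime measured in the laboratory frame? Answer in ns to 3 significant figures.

Δt ≈ 54.7 ns

γ = 1/√(1 − 0.974²) = 4.4141
Time dilation: Δt = γτ₀ = 4.4141 × 12.4 ns = 54.7 ns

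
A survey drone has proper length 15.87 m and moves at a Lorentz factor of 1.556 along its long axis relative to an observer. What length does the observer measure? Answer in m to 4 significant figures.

γ = 1.556 (given)
Length contraction: L = L₀/γ = 15.87/1.556 = 10.20 m

L ≈ 10.20 m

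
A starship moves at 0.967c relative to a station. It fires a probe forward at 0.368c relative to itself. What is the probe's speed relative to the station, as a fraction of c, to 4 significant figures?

u ≈ 0.9846c

Relativistic velocity addition: u = (u' + v)/(1 + u'v/c²)
= (0.368 + 0.967)/(1 + 0.368×0.967) = 1.335/1.35586 = 0.9846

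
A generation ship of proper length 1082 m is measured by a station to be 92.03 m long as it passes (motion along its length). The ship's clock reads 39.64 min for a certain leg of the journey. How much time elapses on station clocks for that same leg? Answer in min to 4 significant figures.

Δt ≈ 466.0 min

Length contraction ⇒ γ = L₀/L = 1082/92.03 = 11.7570
Time dilation: Δt = γτ₀ = 11.7570 × 39.64 min = 466.0 min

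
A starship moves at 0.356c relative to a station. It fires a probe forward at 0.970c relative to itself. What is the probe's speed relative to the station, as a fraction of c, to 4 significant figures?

u ≈ 0.9856c

Relativistic velocity addition: u = (u' + v)/(1 + u'v/c²)
= (0.970 + 0.356)/(1 + 0.970×0.356) = 1.326/1.34532 = 0.9856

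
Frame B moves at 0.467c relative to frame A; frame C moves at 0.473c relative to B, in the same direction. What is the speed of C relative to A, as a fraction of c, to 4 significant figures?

u ≈ 0.7699c

Compose boost 2: (0.473 + 0.467)/(1 + 0.473×0.467) = 0.9400/1.22089 = 0.7699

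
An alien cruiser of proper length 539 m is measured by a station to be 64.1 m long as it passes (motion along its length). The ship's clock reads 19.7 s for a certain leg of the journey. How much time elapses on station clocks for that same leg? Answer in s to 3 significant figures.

Length contraction ⇒ γ = L₀/L = 539/64.1 = 8.4087
Time dilation: Δt = γτ₀ = 8.4087 × 19.7 s = 166 s

Δt ≈ 166 s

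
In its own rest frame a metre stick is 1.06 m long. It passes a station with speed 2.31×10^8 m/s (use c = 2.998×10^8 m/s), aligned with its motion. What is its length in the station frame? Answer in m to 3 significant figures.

L ≈ 0.676 m

β = v/c = 2.31×10^8 / 2.998×10^8 = 0.77051
γ = 1/√(1 − 0.77051²) = 1.5688
Length contraction: L = L₀/γ = 1.06/1.5688 = 0.676 m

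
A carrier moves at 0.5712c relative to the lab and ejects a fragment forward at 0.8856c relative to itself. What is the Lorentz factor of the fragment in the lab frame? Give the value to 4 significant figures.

γ ≈ 3.950

u_lab = (0.8856 + 0.5712)/(1 + 0.8856×0.5712) = 1.4568/1.505855 = 0.9674240
γ = 1/√(1 − 0.9674240²) = 3.950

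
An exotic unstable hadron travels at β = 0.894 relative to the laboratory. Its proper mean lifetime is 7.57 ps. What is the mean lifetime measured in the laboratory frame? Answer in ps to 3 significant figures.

γ = 1/√(1 − 0.894²) = 2.2318
Time dilation: Δt = γτ₀ = 2.2318 × 7.57 ps = 16.9 ps

Δt ≈ 16.9 ps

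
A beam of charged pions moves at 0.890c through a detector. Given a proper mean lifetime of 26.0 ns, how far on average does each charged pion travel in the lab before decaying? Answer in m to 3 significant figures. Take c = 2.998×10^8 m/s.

d ≈ 15.2 m

γ = 1/√(1 − 0.890²) = 2.1932
Dilated lifetime: Δt = γτ₀ = 2.1932 × 26.0 ns = 57.022 ns
d = vΔt = 0.890c × 57.022 ns = 2.6682×10^8 m/s × 5.7022×10^-8 s = 15.2 m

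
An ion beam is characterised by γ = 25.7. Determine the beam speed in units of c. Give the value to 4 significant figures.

β = √(1 − 1/γ²) = √(1 − 1/25.7²) = √(0.998486) = 0.9992

β ≈ 0.9992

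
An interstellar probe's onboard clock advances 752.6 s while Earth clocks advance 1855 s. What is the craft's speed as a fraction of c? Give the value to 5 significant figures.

β ≈ 0.91400

γ = Δt/τ₀ = 1855/752.6 = 2.464789
β = √(1 − 1/γ²) = √(1 − 1/2.464789²) = 0.91400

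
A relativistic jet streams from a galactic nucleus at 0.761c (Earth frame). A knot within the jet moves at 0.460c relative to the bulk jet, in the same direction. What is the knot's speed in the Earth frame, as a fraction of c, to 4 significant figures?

Relativistic velocity addition: u = (u' + v)/(1 + u'v/c²)
= (0.460 + 0.761)/(1 + 0.460×0.761) = 1.221/1.35006 = 0.9044

u ≈ 0.9044c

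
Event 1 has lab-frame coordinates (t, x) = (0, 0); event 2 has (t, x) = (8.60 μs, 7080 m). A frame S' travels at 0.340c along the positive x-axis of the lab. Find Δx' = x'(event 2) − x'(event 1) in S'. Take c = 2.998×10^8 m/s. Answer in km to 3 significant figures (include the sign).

Δx' ≈ 6.60 km

γ = 1/√(1 − 0.340²) = 1.0633
Δx' = γ(Δx − vΔt) = 1.0633 × (7080 m − 0.340×(2.998×10^8 m/s)×8.60×10^-6 s)
= 1.0633 × (6203.4 m) = 6.60 km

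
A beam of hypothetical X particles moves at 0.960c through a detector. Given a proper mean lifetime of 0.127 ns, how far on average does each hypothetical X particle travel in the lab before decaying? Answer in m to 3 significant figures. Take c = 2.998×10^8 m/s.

d ≈ 0.131 m

γ = 1/√(1 − 0.960²) = 3.5714
Dilated lifetime: Δt = γτ₀ = 3.5714 × 0.127 ns = 0.45357 ns
d = vΔt = 0.960c × 0.45357 ns = 2.8781×10^8 m/s × 4.5357×10^-10 s = 0.131 m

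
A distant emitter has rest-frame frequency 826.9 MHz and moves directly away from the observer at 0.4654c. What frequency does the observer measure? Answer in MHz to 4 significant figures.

Relativistic Doppler: f_obs = f_src √((1−β)/(1+β))
= 826.9 × √(0.534600/1.46540) = 826.9 × 0.603999 = 499.4 MHz

f_obs ≈ 499.4 MHz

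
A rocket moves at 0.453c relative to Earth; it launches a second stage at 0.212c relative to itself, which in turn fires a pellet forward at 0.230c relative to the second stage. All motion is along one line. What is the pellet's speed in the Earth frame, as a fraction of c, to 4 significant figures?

u ≈ 0.7343c

Compose boost 2: (0.212 + 0.453)/(1 + 0.212×0.453) = 0.6650/1.09604 = 0.606732
Compose boost 3: (0.230 + 0.606732)/(1 + 0.230×0.606732) = 0.836732/1.13955 = 0.7343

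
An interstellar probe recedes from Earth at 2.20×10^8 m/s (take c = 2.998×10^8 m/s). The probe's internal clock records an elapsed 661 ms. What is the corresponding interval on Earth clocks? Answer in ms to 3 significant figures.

Δt ≈ 973 ms

β = v/c = 2.20×10^8 / 2.998×10^8 = 0.73382
γ = 1/√(1 − 0.73382²) = 1.4720
Time dilation: Δt = γτ₀ = 1.4720 × 661 ms = 973 ms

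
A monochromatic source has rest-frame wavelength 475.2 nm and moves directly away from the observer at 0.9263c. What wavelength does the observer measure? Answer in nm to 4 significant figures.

λ_obs ≈ 2429 nm

Relativistic Doppler: λ_obs = λ_src √((1+β)/(1−β))
= 475.2 × √(1.92630/0.0737000) = 475.2 × 5.11244 = 2429 nm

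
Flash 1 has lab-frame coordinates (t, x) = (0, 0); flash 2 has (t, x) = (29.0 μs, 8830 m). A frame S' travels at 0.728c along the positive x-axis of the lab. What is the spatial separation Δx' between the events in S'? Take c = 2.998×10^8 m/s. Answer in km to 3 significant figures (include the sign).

γ = 1/√(1 − 0.728²) = 1.4586
Δx' = γ(Δx − vΔt) = 1.4586 × (8830 m − 0.728×(2.998×10^8 m/s)×29.0×10^-6 s)
= 1.4586 × (2500.6 m) = 3.65 km

Δx' ≈ 3.65 km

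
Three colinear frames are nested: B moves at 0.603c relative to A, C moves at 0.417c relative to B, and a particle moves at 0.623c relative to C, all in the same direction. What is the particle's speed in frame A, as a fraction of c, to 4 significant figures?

Compose boost 2: (0.417 + 0.603)/(1 + 0.417×0.603) = 1.020/1.25145 = 0.815054
Compose boost 3: (0.623 + 0.815054)/(1 + 0.623×0.815054) = 1.43805/1.50778 = 0.9538

u ≈ 0.9538c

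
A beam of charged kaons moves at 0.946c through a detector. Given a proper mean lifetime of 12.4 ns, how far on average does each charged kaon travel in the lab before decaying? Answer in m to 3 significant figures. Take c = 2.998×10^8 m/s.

d ≈ 10.8 m

γ = 1/√(1 − 0.946²) = 3.0848
Dilated lifetime: Δt = γτ₀ = 3.0848 × 12.4 ns = 38.252 ns
d = vΔt = 0.946c × 38.252 ns = 2.8361×10^8 m/s × 3.8252×10^-8 s = 10.8 m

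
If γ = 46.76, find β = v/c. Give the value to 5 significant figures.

β = √(1 − 1/γ²) = √(1 − 1/46.76²) = √(0.9995426) = 0.99977

β ≈ 0.99977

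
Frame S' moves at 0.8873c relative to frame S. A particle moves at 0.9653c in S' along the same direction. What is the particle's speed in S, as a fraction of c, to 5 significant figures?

u ≈ 0.99789c

Relativistic velocity addition: u = (u' + v)/(1 + u'v/c²)
= (0.9653 + 0.8873)/(1 + 0.9653×0.8873) = 1.8526/1.856511 = 0.99789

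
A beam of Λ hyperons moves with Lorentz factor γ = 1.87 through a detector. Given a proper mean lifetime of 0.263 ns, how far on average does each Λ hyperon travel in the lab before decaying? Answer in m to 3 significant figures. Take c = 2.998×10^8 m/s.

d ≈ 0.125 m

β = √(1 − 1/γ²) = √(1 − 1/1.87²) = 0.84500
Dilated lifetime: Δt = γτ₀ = 1.87 × 0.263 ns = 0.49181 ns
d = vΔt = 0.84500c × 0.49181 ns = 2.5333×10^8 m/s × 4.9181×10^-10 s = 0.125 m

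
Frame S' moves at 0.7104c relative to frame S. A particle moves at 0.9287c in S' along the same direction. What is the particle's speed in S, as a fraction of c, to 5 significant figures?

Relativistic velocity addition: u = (u' + v)/(1 + u'v/c²)
= (0.9287 + 0.7104)/(1 + 0.9287×0.7104) = 1.6391/1.659748 = 0.98756

u ≈ 0.98756c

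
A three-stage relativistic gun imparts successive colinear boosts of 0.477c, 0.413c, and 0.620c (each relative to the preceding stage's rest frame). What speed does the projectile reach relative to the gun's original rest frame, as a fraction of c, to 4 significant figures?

u ≈ 0.9333c

Compose boost 2: (0.413 + 0.477)/(1 + 0.413×0.477) = 0.8900/1.19700 = 0.743525
Compose boost 3: (0.620 + 0.743525)/(1 + 0.620×0.743525) = 1.36352/1.46099 = 0.9333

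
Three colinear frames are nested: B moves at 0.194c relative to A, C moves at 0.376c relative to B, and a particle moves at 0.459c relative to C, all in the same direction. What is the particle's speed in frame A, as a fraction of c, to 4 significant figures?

Compose boost 2: (0.376 + 0.194)/(1 + 0.376×0.194) = 0.5700/1.07294 = 0.531249
Compose boost 3: (0.459 + 0.531249)/(1 + 0.459×0.531249) = 0.990249/1.24384 = 0.7961

u ≈ 0.7961c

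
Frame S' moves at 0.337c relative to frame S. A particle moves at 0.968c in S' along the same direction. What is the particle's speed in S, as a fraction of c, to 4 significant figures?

Relativistic velocity addition: u = (u' + v)/(1 + u'v/c²)
= (0.968 + 0.337)/(1 + 0.968×0.337) = 1.305/1.32622 = 0.9840

u ≈ 0.9840c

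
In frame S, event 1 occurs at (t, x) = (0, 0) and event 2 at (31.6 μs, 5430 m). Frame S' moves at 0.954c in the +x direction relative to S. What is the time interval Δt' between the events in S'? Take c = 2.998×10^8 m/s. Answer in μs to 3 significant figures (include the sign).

Δt' ≈ 47.8 μs

γ = 1/√(1 − 0.954²) = 3.3355
Δt' = γ(Δt − vΔx/c²) = 3.3355 × (31.6 μs − 0.954×5430 m / (2.998×10^8 m/s))
= 3.3355 × (14.321 μs) = 47.8 μs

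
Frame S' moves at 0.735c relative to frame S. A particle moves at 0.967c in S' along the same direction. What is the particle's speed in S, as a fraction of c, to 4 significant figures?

Relativistic velocity addition: u = (u' + v)/(1 + u'v/c²)
= (0.967 + 0.735)/(1 + 0.967×0.735) = 1.702/1.71074 = 0.9949

u ≈ 0.9949c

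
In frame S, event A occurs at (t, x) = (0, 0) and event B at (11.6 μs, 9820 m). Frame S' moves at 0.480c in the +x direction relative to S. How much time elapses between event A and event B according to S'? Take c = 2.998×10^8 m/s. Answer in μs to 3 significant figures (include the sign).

γ = 1/√(1 − 0.480²) = 1.1399
Δt' = γ(Δt − vΔx/c²) = 1.1399 × (11.6 μs − 0.480×9820 m / (2.998×10^8 m/s))
= 1.1399 × (-4.1225 μs) = -4.70 μs

Δt' ≈ -4.70 μs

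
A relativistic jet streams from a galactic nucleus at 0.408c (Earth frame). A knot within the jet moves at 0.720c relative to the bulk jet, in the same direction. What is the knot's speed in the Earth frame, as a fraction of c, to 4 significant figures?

Relativistic velocity addition: u = (u' + v)/(1 + u'v/c²)
= (0.720 + 0.408)/(1 + 0.720×0.408) = 1.128/1.29376 = 0.8719

u ≈ 0.8719c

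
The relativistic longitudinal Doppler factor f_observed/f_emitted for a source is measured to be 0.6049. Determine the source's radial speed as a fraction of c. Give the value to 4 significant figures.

β ≈ 0.4642

f_obs/f_src = √((1−β)/(1+β)) = 0.6049  ⇒  (1−β)/(1+β) = 0.365904
β = |1 − D²|/(1 + D²) = |1 − 0.365904|/(1 + 0.365904) = 0.4642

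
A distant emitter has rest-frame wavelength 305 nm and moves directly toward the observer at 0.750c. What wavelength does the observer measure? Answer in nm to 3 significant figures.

Relativistic Doppler: λ_obs = λ_src √((1−β)/(1+β))
= 305 × √(0.25000/1.7500) = 305 × 0.37796 = 115 nm

λ_obs ≈ 115 nm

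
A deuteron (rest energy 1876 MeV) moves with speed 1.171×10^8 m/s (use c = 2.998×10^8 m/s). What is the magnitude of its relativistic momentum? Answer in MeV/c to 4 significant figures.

p ≈ 796.0 MeV/c

β = v/c = 1.171×10^8 / 2.998×10^8 = 0.390594
γ = 1/√(1 − 0.390594²) = 1.08629
p = γβm₀c = 1.08629 × 0.390594 × 1876 MeV/c = 796.0 MeV/c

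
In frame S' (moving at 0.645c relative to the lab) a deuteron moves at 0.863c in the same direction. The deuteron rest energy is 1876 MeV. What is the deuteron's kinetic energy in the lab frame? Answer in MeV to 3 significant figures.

K ≈ 5690 MeV

u_lab = (0.863 + 0.645)/(1 + 0.863×0.645) = 0.968756
γ = 1/√(1 − 0.968756²) = 4.0320
K = (γ − 1)m₀c² = (4.0320 − 1) × 1876 = 3.0320 × 1876 = 5690 MeV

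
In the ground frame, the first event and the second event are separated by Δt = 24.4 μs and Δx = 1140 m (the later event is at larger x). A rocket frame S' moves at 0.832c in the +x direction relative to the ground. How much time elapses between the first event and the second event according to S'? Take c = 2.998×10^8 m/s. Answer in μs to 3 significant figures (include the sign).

γ = 1/√(1 − 0.832²) = 1.8025
Δt' = γ(Δt − vΔx/c²) = 1.8025 × (24.4 μs − 0.832×1140 m / (2.998×10^8 m/s))
= 1.8025 × (21.236 μs) = 38.3 μs

Δt' ≈ 38.3 μs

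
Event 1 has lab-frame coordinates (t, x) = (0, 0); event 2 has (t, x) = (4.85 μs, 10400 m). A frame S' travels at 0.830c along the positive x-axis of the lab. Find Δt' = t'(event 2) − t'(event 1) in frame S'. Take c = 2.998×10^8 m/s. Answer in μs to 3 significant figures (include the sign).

γ = 1/√(1 − 0.830²) = 1.7929
Δt' = γ(Δt − vΔx/c²) = 1.7929 × (4.85 μs − 0.830×10400 m / (2.998×10^8 m/s))
= 1.7929 × (-23.943 μs) = -42.9 μs

Δt' ≈ -42.9 μs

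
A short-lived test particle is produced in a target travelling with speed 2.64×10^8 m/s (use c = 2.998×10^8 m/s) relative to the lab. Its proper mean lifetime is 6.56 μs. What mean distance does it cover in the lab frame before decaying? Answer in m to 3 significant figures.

β = v/c = 2.64×10^8 / 2.998×10^8 = 0.88059
γ = 1/√(1 − 0.88059²) = 2.1102
Dilated lifetime: Δt = γτ₀ = 2.1102 × 6.56 μs = 13.843 μs
d = vΔt = 0.88059c × 13.843 μs = 2.6400×10^8 m/s × 1.3843×10^-5 s = 3650 m

d ≈ 3650 m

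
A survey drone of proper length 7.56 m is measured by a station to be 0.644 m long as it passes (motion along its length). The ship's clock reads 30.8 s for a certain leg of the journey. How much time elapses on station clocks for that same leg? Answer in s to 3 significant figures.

Length contraction ⇒ γ = L₀/L = 7.56/0.644 = 11.739
Time dilation: Δt = γτ₀ = 11.739 × 30.8 s = 362 s

Δt ≈ 362 s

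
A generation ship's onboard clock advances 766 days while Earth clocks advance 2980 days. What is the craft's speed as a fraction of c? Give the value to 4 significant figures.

β ≈ 0.9664

γ = Δt/τ₀ = 2980/766 = 3.89034
β = √(1 − 1/γ²) = √(1 − 1/3.89034²) = 0.9664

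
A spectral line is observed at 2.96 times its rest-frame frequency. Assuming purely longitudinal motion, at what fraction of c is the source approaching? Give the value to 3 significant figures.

f_obs/f_src = √((1+β)/(1−β)) = 2.96  ⇒  (1+β)/(1−β) = 8.7616
β = |1 − D²|/(1 + D²) = |1 − 8.7616|/(1 + 8.7616) = 0.795

β ≈ 0.795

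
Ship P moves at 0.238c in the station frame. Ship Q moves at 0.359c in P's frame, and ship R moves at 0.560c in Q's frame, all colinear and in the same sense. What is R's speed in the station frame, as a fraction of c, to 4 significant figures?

u ≈ 0.8486c

Compose boost 2: (0.359 + 0.238)/(1 + 0.359×0.238) = 0.5970/1.08544 = 0.550006
Compose boost 3: (0.560 + 0.550006)/(1 + 0.560×0.550006) = 1.11001/1.30800 = 0.8486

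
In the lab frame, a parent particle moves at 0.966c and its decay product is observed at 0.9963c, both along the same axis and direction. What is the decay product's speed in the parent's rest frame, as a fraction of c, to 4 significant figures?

Inverse velocity addition: u' = (u − v)/(1 − uv/c²)
= (0.9963 − 0.966)/(1 − 0.9963×0.966) = 0.03030/0.0375742 = 0.8064

u' ≈ 0.8064c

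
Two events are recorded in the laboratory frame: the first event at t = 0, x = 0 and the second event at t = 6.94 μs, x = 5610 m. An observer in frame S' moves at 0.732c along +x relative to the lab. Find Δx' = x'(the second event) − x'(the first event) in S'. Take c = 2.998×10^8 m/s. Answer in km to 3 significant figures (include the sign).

Δx' ≈ 6.00 km

γ = 1/√(1 − 0.732²) = 1.4678
Δx' = γ(Δx − vΔt) = 1.4678 × (5610 m − 0.732×(2.998×10^8 m/s)×6.94×10^-6 s)
= 1.4678 × (4087.0 m) = 6.00 km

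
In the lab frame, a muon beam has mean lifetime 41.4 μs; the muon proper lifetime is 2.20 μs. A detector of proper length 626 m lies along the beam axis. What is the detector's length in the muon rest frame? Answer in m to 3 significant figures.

Time dilation ⇒ γ = Δt/τ₀ = 41.4/2.20 = 18.818
Length contraction: L = L₀/γ = 626/18.818 = 33.3 m

L ≈ 33.3 m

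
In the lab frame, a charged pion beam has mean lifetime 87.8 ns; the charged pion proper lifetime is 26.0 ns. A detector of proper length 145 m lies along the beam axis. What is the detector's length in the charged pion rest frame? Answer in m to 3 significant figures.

L ≈ 42.9 m

Time dilation ⇒ γ = Δt/τ₀ = 87.8/26.0 = 3.3769
Length contraction: L = L₀/γ = 145/3.3769 = 42.9 m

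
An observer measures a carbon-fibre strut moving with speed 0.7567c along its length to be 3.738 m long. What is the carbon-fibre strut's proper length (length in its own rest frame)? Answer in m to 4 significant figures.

γ = 1/√(1 − 0.7567²) = 1.52961
L₀ = γL = 1.52961 × 3.738 = 5.718 m

L₀ ≈ 5.718 m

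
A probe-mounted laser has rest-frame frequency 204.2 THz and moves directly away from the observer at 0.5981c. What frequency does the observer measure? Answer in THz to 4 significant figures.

f_obs ≈ 102.4 THz

Relativistic Doppler: f_obs = f_src √((1−β)/(1+β))
= 204.2 × √(0.401900/1.59810) = 204.2 × 0.501484 = 102.4 THz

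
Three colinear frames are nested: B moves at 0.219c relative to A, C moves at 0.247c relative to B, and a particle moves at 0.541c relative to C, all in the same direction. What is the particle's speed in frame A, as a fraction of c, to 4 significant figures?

u ≈ 0.7933c

Compose boost 2: (0.247 + 0.219)/(1 + 0.247×0.219) = 0.4660/1.05409 = 0.442086
Compose boost 3: (0.541 + 0.442086)/(1 + 0.541×0.442086) = 0.983086/1.23917 = 0.7933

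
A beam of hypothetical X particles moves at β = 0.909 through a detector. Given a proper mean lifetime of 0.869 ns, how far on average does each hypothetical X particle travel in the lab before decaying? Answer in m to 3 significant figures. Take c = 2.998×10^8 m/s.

γ = 1/√(1 − 0.909²) = 2.3993
Dilated lifetime: Δt = γτ₀ = 2.3993 × 0.869 ns = 2.0850 ns
d = vΔt = 0.909c × 2.0850 ns = 2.7252×10^8 m/s × 2.0850×10^-9 s = 0.568 m

d ≈ 0.568 m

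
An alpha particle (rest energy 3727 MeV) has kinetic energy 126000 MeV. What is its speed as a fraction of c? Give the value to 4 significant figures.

γ = 1 + K/(m₀c²) = 1 + 126000/3727 = 34.8074
β = √(1 − 1/γ²) = 0.9996

β ≈ 0.9996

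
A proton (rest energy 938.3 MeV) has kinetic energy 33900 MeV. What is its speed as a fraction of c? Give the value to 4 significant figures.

γ = 1 + K/(m₀c²) = 1 + 33900/938.3 = 37.1292
β = √(1 − 1/γ²) = 0.9996

β ≈ 0.9996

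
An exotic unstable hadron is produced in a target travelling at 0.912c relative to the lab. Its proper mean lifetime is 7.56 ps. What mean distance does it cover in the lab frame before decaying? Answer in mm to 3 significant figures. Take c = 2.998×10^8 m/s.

d ≈ 5.04 mm

γ = 1/√(1 − 0.912²) = 2.4379
Dilated lifetime: Δt = γτ₀ = 2.4379 × 7.56 ps = 18.430 ps
d = vΔt = 0.912c × 18.430 ps = 2.7342×10^8 m/s × 1.8430×10^-11 s = 5.04 mm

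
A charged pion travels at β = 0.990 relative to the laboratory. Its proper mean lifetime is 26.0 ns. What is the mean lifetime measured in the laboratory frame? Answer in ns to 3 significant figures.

Δt ≈ 184 ns

γ = 1/√(1 − 0.990²) = 7.0888
Time dilation: Δt = γτ₀ = 7.0888 × 26.0 ns = 184 ns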